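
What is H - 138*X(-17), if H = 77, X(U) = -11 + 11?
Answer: 77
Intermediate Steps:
X(U) = 0
H - 138*X(-17) = 77 - 138*0 = 77 + 0 = 77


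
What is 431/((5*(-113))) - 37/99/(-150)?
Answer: -1275889/1678050 ≈ -0.76034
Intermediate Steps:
431/((5*(-113))) - 37/99/(-150) = 431/(-565) - 37*1/99*(-1/150) = 431*(-1/565) - 37/99*(-1/150) = -431/565 + 37/14850 = -1275889/1678050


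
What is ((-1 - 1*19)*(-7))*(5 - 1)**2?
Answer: 2240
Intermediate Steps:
((-1 - 1*19)*(-7))*(5 - 1)**2 = ((-1 - 19)*(-7))*4**2 = -20*(-7)*16 = 140*16 = 2240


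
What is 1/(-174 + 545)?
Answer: 1/371 ≈ 0.0026954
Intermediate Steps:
1/(-174 + 545) = 1/371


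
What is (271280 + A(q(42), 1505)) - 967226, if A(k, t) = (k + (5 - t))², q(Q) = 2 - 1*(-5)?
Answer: 1533103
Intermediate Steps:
q(Q) = 7 (q(Q) = 2 + 5 = 7)
A(k, t) = (5 + k - t)²
(271280 + A(q(42), 1505)) - 967226 = (271280 + (5 + 7 - 1*1505)²) - 967226 = (271280 + (5 + 7 - 1505)²) - 967226 = (271280 + (-1493)²) - 967226 = (271280 + 2229049) - 967226 = 2500329 - 967226 = 1533103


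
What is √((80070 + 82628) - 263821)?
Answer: I*√101123 ≈ 318.0*I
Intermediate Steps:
√((80070 + 82628) - 263821) = √(162698 - 263821) = √(-101123) = I*√101123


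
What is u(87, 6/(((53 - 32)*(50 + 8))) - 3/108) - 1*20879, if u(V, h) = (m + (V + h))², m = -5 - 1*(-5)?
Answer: -711057687815/53406864 ≈ -13314.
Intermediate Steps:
m = 0 (m = -5 + 5 = 0)
u(V, h) = (V + h)² (u(V, h) = (0 + (V + h))² = (V + h)²)
u(87, 6/(((53 - 32)*(50 + 8))) - 3/108) - 1*20879 = (87 + (6/(((53 - 32)*(50 + 8))) - 3/108))² - 1*20879 = (87 + (6/((21*58)) - 3*1/108))² - 20879 = (87 + (6/1218 - 1/36))² - 20879 = (87 + (6*(1/1218) - 1/36))² - 20879 = (87 + (1/203 - 1/36))² - 20879 = (87 - 167/7308)² - 20879 = (635629/7308)² - 20879 = 404024225641/53406864 - 20879 = -711057687815/53406864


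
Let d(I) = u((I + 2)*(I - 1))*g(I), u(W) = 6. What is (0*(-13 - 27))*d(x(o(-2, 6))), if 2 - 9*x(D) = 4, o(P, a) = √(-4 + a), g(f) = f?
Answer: 0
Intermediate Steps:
x(D) = -2/9 (x(D) = 2/9 - ⅑*4 = 2/9 - 4/9 = -2/9)
d(I) = 6*I
(0*(-13 - 27))*d(x(o(-2, 6))) = (0*(-13 - 27))*(6*(-2/9)) = (0*(-40))*(-4/3) = 0*(-4/3) = 0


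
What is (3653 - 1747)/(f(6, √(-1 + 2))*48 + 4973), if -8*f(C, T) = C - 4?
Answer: 1906/4961 ≈ 0.38420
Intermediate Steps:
f(C, T) = ½ - C/8 (f(C, T) = -(C - 4)/8 = -(-4 + C)/8 = ½ - C/8)
(3653 - 1747)/(f(6, √(-1 + 2))*48 + 4973) = (3653 - 1747)/((½ - ⅛*6)*48 + 4973) = 1906/((½ - ¾)*48 + 4973) = 1906/(-¼*48 + 4973) = 1906/(-12 + 4973) = 1906/4961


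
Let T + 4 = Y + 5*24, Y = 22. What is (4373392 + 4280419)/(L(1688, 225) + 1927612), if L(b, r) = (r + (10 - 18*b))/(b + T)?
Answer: 15801858886/3519789363 ≈ 4.4894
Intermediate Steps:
T = 138 (T = -4 + (22 + 5*24) = -4 + (22 + 120) = -4 + 142 = 138)
L(b, r) = (10 + r - 18*b)/(138 + b) (L(b, r) = (r + (10 - 18*b))/(b + 138) = (10 + r - 18*b)/(138 + b))
(4373392 + 4280419)/(L(1688, 225) + 1927612) = (4373392 + 4280419)/((10 + 225 - 18*1688)/(138 + 1688) + 1927612) = 8653811/((10 + 225 - 30384)/1826 + 1927612) = 8653811/((1/1826)*(-30149) + 1927612) = 8653811/(-30149/1826 + 1927612) = 8653811/(3519789363/1826) = 8653811*(1826/3519789363) = 15801858886/3519789363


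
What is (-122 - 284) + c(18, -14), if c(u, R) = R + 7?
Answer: -413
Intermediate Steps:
c(u, R) = 7 + R
(-122 - 284) + c(18, -14) = (-122 - 284) + (7 - 14) = -406 - 7 = -413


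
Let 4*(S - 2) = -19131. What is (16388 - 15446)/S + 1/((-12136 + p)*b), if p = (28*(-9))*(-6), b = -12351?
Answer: -494425727309/2509263149952 ≈ -0.19704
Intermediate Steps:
S = -19123/4 (S = 2 + (¼)*(-19131) = 2 - 19131/4 = -19123/4 ≈ -4780.8)
p = 1512 (p = -252*(-6) = 1512)
(16388 - 15446)/S + 1/((-12136 + p)*b) = (16388 - 15446)/(-19123/4) + 1/((-12136 + 1512)*(-12351)) = 942*(-4/19123) - 1/12351/(-10624) = -3768/19123 - 1/10624*(-1/12351) = -3768/19123 + 1/131217024 = -494425727309/2509263149952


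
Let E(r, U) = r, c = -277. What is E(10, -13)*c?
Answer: -2770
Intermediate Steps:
E(10, -13)*c = 10*(-277) = -2770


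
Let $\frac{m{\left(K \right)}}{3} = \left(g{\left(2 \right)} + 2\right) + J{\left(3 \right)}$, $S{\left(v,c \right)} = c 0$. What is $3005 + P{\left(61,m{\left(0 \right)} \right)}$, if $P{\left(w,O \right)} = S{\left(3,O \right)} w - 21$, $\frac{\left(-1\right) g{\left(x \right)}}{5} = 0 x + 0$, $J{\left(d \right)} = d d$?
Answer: $2984$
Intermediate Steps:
$J{\left(d \right)} = d^{2}$
$S{\left(v,c \right)} = 0$
$g{\left(x \right)} = 0$ ($g{\left(x \right)} = - 5 \left(0 x + 0\right) = - 5 \left(0 + 0\right) = \left(-5\right) 0 = 0$)
$m{\left(K \right)} = 33$ ($m{\left(K \right)} = 3 \left(\left(0 + 2\right) + 3^{2}\right) = 3 \left(2 + 9\right) = 3 \cdot 11 = 33$)
$P{\left(w,O \right)} = -21$ ($P{\left(w,O \right)} = 0 w - 21 = 0 - 21 = -21$)
$3005 + P{\left(61,m{\left(0 \right)} \right)} = 3005 - 21 = 2984$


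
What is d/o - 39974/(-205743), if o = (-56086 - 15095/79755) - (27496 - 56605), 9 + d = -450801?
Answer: 748336283944267/44266958798739 ≈ 16.905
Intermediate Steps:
d = -450810 (d = -9 - 450801 = -450810)
o = -430313146/15951 (o = (-56086 - 15095*1/79755) - 1*(-29109) = (-56086 - 3019/15951) + 29109 = -894630805/15951 + 29109 = -430313146/15951 ≈ -26977.)
d/o - 39974/(-205743) = -450810/(-430313146/15951) - 39974/(-205743) = -450810*(-15951/430313146) - 39974*(-1/205743) = 3595435155/215156573 + 39974/205743 = 748336283944267/44266958798739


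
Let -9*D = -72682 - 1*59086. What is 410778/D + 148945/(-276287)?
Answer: 500903703407/18202892708 ≈ 27.518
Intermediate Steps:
D = 131768/9 (D = -(-72682 - 1*59086)/9 = -(-72682 - 59086)/9 = -⅑*(-131768) = 131768/9 ≈ 14641.)
410778/D + 148945/(-276287) = 410778/(131768/9) + 148945/(-276287) = 410778*(9/131768) + 148945*(-1/276287) = 1848501/65884 - 148945/276287 = 500903703407/18202892708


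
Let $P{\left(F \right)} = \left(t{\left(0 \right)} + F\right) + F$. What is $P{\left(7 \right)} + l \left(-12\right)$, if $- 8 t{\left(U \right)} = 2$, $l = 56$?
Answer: $- \frac{2633}{4} \approx -658.25$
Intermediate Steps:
$t{\left(U \right)} = - \frac{1}{4}$ ($t{\left(U \right)} = \left(- \frac{1}{8}\right) 2 = - \frac{1}{4}$)
$P{\left(F \right)} = - \frac{1}{4} + 2 F$ ($P{\left(F \right)} = \left(- \frac{1}{4} + F\right) + F = - \frac{1}{4} + 2 F$)
$P{\left(7 \right)} + l \left(-12\right) = \left(- \frac{1}{4} + 2 \cdot 7\right) + 56 \left(-12\right) = \left(- \frac{1}{4} + 14\right) - 672 = \frac{55}{4} - 672 = - \frac{2633}{4}$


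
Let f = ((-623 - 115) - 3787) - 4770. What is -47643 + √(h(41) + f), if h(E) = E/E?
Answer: -47643 + I*√9294 ≈ -47643.0 + 96.405*I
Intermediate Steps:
f = -9295 (f = (-738 - 3787) - 4770 = -4525 - 4770 = -9295)
h(E) = 1
-47643 + √(h(41) + f) = -47643 + √(1 - 9295) = -47643 + √(-9294) = -47643 + I*√9294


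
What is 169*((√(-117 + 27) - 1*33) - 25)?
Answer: -9802 + 507*I*√10 ≈ -9802.0 + 1603.3*I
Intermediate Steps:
169*((√(-117 + 27) - 1*33) - 25) = 169*((√(-90) - 33) - 25) = 169*((3*I*√10 - 33) - 25) = 169*((-33 + 3*I*√10) - 25) = 169*(-58 + 3*I*√10) = -9802 + 507*I*√10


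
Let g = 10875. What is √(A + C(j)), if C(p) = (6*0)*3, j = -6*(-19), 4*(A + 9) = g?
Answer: √10839/2 ≈ 52.055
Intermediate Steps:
A = 10839/4 (A = -9 + (¼)*10875 = -9 + 10875/4 = 10839/4 ≈ 2709.8)
j = 114
C(p) = 0 (C(p) = 0*3 = 0)
√(A + C(j)) = √(10839/4 + 0) = √(10839/4) = √10839/2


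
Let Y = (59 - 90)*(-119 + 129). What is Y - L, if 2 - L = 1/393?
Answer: -122615/393 ≈ -312.00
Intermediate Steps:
L = 785/393 (L = 2 - 1/393 = 785/393 ≈ 1.9975)
Y = -310 (Y = -31*10 = -310)
Y - L = -310 - 1*785/393 = -310 - 785/393 = -122615/393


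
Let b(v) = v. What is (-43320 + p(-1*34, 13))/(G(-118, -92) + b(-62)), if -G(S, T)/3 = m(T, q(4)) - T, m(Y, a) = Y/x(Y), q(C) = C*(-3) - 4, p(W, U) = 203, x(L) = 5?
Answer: 215585/1414 ≈ 152.46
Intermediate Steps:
q(C) = -4 - 3*C (q(C) = -3*C - 4 = -4 - 3*C)
m(Y, a) = Y/5
G(S, T) = 12*T/5 (G(S, T) = -3*(T/5 - T) = -(-12)*T/5 = 12*T/5)
(-43320 + p(-1*34, 13))/(G(-118, -92) + b(-62)) = (-43320 + 203)/((12/5)*(-92) - 62) = -43117/(-1104/5 - 62) = -43117/(-1414/5) = -43117*(-5/1414) = 215585/1414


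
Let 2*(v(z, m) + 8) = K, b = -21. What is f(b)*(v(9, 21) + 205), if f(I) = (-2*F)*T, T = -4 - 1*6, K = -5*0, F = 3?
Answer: 11820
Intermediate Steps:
K = 0
T = -10 (T = -4 - 6 = -10)
f(I) = 60 (f(I) = -2*3*(-10) = -6*(-10) = 60)
v(z, m) = -8 (v(z, m) = -8 + (½)*0 = -8 + 0 = -8)
f(b)*(v(9, 21) + 205) = 60*(-8 + 205) = 60*197 = 11820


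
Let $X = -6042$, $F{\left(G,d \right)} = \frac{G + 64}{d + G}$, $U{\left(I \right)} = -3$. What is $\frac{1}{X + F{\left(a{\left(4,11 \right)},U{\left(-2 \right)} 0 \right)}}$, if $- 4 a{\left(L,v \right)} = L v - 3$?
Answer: $- \frac{41}{247937} \approx -0.00016536$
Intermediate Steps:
$a{\left(L,v \right)} = \frac{3}{4} - \frac{L v}{4}$ ($a{\left(L,v \right)} = - \frac{L v - 3}{4} = - \frac{-3 + L v}{4} = \frac{3}{4} - \frac{L v}{4}$)
$F{\left(G,d \right)} = \frac{64 + G}{G + d}$
$\frac{1}{X + F{\left(a{\left(4,11 \right)},U{\left(-2 \right)} 0 \right)}} = \frac{1}{-6042 + \frac{64 + \left(\frac{3}{4} - 1 \cdot 11\right)}{\left(\frac{3}{4} - 1 \cdot 11\right) - 0}} = \frac{1}{-6042 + \frac{64 + \left(\frac{3}{4} - 11\right)}{\left(\frac{3}{4} - 11\right) + 0}} = \frac{1}{-6042 + \frac{64 - \frac{41}{4}}{- \frac{41}{4} + 0}} = \frac{1}{-6042 + \frac{1}{- \frac{41}{4}} \cdot \frac{215}{4}} = \frac{1}{-6042 - \frac{215}{41}} = \frac{1}{- \frac{247937}{41}} = - \frac{41}{247937}$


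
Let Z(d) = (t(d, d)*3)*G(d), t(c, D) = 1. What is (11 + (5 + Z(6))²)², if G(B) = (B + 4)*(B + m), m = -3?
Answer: 81649296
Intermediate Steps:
G(B) = (-3 + B)*(4 + B) (G(B) = (B + 4)*(B - 3) = (4 + B)*(-3 + B) = (-3 + B)*(4 + B))
Z(d) = -36 + 3*d + 3*d² (Z(d) = (1*3)*(-12 + d + d²) = 3*(-12 + d + d²) = -36 + 3*d + 3*d²)
(11 + (5 + Z(6))²)² = (11 + (5 + (-36 + 3*6 + 3*6²))²)² = (11 + (5 + (-36 + 18 + 3*36))²)² = (11 + (5 + (-36 + 18 + 108))²)² = (11 + (5 + 90)²)² = (11 + 95²)² = (11 + 9025)² = 9036² = 81649296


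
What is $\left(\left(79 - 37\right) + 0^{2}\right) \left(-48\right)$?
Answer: $-2016$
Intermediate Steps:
$\left(\left(79 - 37\right) + 0^{2}\right) \left(-48\right) = \left(\left(79 - 37\right) + 0\right) \left(-48\right) = \left(42 + 0\right) \left(-48\right) = 42 \left(-48\right) = -2016$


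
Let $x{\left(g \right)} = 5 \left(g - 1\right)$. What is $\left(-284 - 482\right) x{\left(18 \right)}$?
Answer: $-65110$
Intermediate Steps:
$x{\left(g \right)} = -5 + 5 g$ ($x{\left(g \right)} = 5 \left(-1 + g\right) = -5 + 5 g$)
$\left(-284 - 482\right) x{\left(18 \right)} = \left(-284 - 482\right) \left(-5 + 5 \cdot 18\right) = - 766 \left(-5 + 90\right) = \left(-766\right) 85 = -65110$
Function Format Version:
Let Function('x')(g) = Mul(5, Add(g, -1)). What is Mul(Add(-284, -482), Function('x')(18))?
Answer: -65110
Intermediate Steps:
Function('x')(g) = Add(-5, Mul(5, g)) (Function('x')(g) = Mul(5, Add(-1, g)) = Add(-5, Mul(5, g)))
Mul(Add(-284, -482), Function('x')(18)) = Mul(Add(-284, -482), Add(-5, Mul(5, 18))) = Mul(-766, Add(-5, 90)) = Mul(-766, 85) = -65110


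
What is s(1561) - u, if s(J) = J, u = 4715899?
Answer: -4714338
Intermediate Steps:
s(1561) - u = 1561 - 1*4715899 = 1561 - 4715899 = -4714338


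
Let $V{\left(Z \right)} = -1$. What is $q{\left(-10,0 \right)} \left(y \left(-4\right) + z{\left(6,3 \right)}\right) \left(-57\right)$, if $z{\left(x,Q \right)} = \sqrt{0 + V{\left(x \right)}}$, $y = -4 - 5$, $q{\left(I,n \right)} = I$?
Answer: $20520 + 570 i \approx 20520.0 + 570.0 i$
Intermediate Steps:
$y = -9$ ($y = -4 - 5 = -9$)
$z{\left(x,Q \right)} = i$ ($z{\left(x,Q \right)} = \sqrt{0 - 1} = \sqrt{-1} = i$)
$q{\left(-10,0 \right)} \left(y \left(-4\right) + z{\left(6,3 \right)}\right) \left(-57\right) = - 10 \left(\left(-9\right) \left(-4\right) + i\right) \left(-57\right) = - 10 \left(36 + i\right) \left(-57\right) = \left(-360 - 10 i\right) \left(-57\right) = 20520 + 570 i$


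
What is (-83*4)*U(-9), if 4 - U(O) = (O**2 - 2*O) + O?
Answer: 28552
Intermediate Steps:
U(O) = 4 + O - O**2 (U(O) = 4 - ((O**2 - 2*O) + O) = 4 - (O**2 - O) = 4 + (O - O**2) = 4 + O - O**2)
(-83*4)*U(-9) = (-83*4)*(4 - 9 - 1*(-9)**2) = -332*(4 - 9 - 1*81) = -332*(4 - 9 - 81) = -332*(-86) = 28552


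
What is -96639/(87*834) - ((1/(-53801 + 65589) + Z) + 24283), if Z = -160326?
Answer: 19393050496697/142552284 ≈ 1.3604e+5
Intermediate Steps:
-96639/(87*834) - ((1/(-53801 + 65589) + Z) + 24283) = -96639/(87*834) - ((1/(-53801 + 65589) - 160326) + 24283) = -96639/72558 - ((1/11788 - 160326) + 24283) = -96639*1/72558 - ((1/11788 - 160326) + 24283) = -32213/24186 - (-1889922887/11788 + 24283) = -32213/24186 - 1*(-1603674883/11788) = -32213/24186 + 1603674883/11788 = 19393050496697/142552284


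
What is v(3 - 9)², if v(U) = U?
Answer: 36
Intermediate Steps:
v(3 - 9)² = (3 - 9)² = (-6)² = 36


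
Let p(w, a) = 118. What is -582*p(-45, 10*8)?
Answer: -68676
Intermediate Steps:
-582*p(-45, 10*8) = -582*118 = -68676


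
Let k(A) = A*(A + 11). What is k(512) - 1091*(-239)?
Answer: 528525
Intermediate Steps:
k(A) = A*(11 + A)
k(512) - 1091*(-239) = 512*(11 + 512) - 1091*(-239) = 512*523 + 260749 = 267776 + 260749 = 528525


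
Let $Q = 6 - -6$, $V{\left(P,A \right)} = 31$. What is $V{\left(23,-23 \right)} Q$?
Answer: $372$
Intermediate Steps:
$Q = 12$ ($Q = 6 + 6 = 12$)
$V{\left(23,-23 \right)} Q = 31 \cdot 12 = 372$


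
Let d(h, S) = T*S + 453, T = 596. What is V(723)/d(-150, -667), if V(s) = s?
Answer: -723/397079 ≈ -0.0018208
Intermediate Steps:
d(h, S) = 453 + 596*S (d(h, S) = 596*S + 453 = 453 + 596*S)
V(723)/d(-150, -667) = 723/(453 + 596*(-667)) = 723/(453 - 397532) = 723/(-397079) = 723*(-1/397079) = -723/397079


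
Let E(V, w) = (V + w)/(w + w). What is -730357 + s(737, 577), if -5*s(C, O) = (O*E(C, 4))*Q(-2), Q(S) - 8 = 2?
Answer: -3348985/4 ≈ -8.3725e+5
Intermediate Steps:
E(V, w) = (V + w)/(2*w) (E(V, w) = (V + w)/((2*w)) = (V + w)*(1/(2*w)) = (V + w)/(2*w))
Q(S) = 10 (Q(S) = 8 + 2 = 10)
s(C, O) = -2*O*(1/2 + C/8) (s(C, O) = -O*((1/2)*(C + 4)/4)*10/5 = -O*((1/2)*(1/4)*(4 + C))*10/5 = -O*(1/2 + C/8)*10/5 = -2*O*(1/2 + C/8))
-730357 + s(737, 577) = -730357 - 1/4*577*(4 + 737) = -730357 - 1/4*577*741 = -730357 - 427557/4 = -3348985/4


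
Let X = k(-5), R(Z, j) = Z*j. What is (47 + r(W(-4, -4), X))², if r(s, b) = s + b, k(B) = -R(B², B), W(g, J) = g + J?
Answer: 26896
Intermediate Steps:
W(g, J) = J + g
k(B) = -B³ (k(B) = -B²*B = -B³)
X = 125 (X = -1*(-5)³ = -1*(-125) = 125)
r(s, b) = b + s
(47 + r(W(-4, -4), X))² = (47 + (125 + (-4 - 4)))² = (47 + (125 - 8))² = (47 + 117)² = 164² = 26896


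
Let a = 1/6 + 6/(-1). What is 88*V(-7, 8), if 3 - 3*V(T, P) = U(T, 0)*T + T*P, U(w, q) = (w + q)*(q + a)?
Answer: 91036/9 ≈ 10115.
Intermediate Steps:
a = -35/6 (a = 1*(1/6) + 6*(-1) = 1/6 - 6 = -35/6 ≈ -5.8333)
U(w, q) = (-35/6 + q)*(q + w) (U(w, q) = (w + q)*(q - 35/6) = (q + w)*(-35/6 + q) = (-35/6 + q)*(q + w))
V(T, P) = 1 + 35*T**2/18 - P*T/3 (V(T, P) = 1 - ((0**2 - 35/6*0 - 35*T/6 + 0*T)*T + T*P)/3 = 1 - ((0 + 0 - 35*T/6 + 0)*T + P*T)/3 = 1 - ((-35*T/6)*T + P*T)/3 = 1 - (-35*T**2/6 + P*T)/3 = 1 + (35*T**2/18 - P*T/3) = 1 + 35*T**2/18 - P*T/3)
88*V(-7, 8) = 88*(1 + (35/18)*(-7)**2 - 1/3*8*(-7)) = 88*(1 + (35/18)*49 + 56/3) = 88*(1 + 1715/18 + 56/3) = 88*(2069/18) = 91036/9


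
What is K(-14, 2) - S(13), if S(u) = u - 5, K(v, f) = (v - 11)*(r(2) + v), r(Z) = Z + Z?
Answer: 242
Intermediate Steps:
r(Z) = 2*Z
K(v, f) = (-11 + v)*(4 + v) (K(v, f) = (v - 11)*(2*2 + v) = (-11 + v)*(4 + v))
S(u) = -5 + u
K(-14, 2) - S(13) = (-44 + (-14)**2 - 7*(-14)) - (-5 + 13) = (-44 + 196 + 98) - 1*8 = 250 - 8 = 242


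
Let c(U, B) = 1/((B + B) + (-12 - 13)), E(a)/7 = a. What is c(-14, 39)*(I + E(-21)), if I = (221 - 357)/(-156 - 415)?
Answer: -83801/30263 ≈ -2.7691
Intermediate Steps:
E(a) = 7*a
c(U, B) = 1/(-25 + 2*B) (c(U, B) = 1/(2*B - 25) = 1/(-25 + 2*B))
I = 136/571 (I = -136/(-571) = -136*(-1/571) = 136/571 ≈ 0.23818)
c(-14, 39)*(I + E(-21)) = (136/571 + 7*(-21))/(-25 + 2*39) = (136/571 - 147)/(-25 + 78) = -83801/571/53 = (1/53)*(-83801/571) = -83801/30263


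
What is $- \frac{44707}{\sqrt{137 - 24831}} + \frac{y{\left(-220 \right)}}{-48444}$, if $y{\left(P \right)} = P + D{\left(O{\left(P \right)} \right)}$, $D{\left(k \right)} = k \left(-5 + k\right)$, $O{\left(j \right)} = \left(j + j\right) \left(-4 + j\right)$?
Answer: $- \frac{220763195}{1101} + \frac{44707 i \sqrt{24694}}{24694} \approx -2.0051 \cdot 10^{5} + 284.5 i$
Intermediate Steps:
$O{\left(j \right)} = 2 j \left(-4 + j\right)$
$y{\left(P \right)} = P + 2 P \left(-5 + 2 P \left(-4 + P\right)\right) \left(-4 + P\right)$ ($y{\left(P \right)} = P + 2 P \left(-4 + P\right) \left(-5 + 2 P \left(-4 + P\right)\right) = P + 2 P \left(-5 + 2 P \left(-4 + P\right)\right) \left(-4 + P\right)$)
$- \frac{44707}{\sqrt{137 - 24831}} + \frac{y{\left(-220 \right)}}{-48444} = - \frac{44707}{\sqrt{137 - 24831}} + \frac{\left(-220\right) \left(1 + 2 \left(-5 + 2 \left(-220\right) \left(-4 - 220\right)\right) \left(-4 - 220\right)\right)}{-48444} = - \frac{44707}{\sqrt{-24694}} + - 220 \left(1 + 2 \left(-5 + 2 \left(-220\right) \left(-224\right)\right) \left(-224\right)\right) \left(- \frac{1}{48444}\right) = - \frac{44707}{i \sqrt{24694}} + - 220 \left(1 + 2 \left(-5 + 98560\right) \left(-224\right)\right) \left(- \frac{1}{48444}\right) = - 44707 \left(- \frac{i \sqrt{24694}}{24694}\right) + - 220 \left(1 + 2 \cdot 98555 \left(-224\right)\right) \left(- \frac{1}{48444}\right) = \frac{44707 i \sqrt{24694}}{24694} + - 220 \left(1 - 44152640\right) \left(- \frac{1}{48444}\right) = \frac{44707 i \sqrt{24694}}{24694} + \left(-220\right) \left(-44152639\right) \left(- \frac{1}{48444}\right) = \frac{44707 i \sqrt{24694}}{24694} + 9713580580 \left(- \frac{1}{48444}\right) = \frac{44707 i \sqrt{24694}}{24694} - \frac{220763195}{1101} = - \frac{220763195}{1101} + \frac{44707 i \sqrt{24694}}{24694}$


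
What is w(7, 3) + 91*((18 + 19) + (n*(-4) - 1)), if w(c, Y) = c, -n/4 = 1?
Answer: 4739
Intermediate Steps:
n = -4 (n = -4*1 = -4)
w(7, 3) + 91*((18 + 19) + (n*(-4) - 1)) = 7 + 91*((18 + 19) + (-4*(-4) - 1)) = 7 + 91*(37 + (16 - 1)) = 7 + 91*(37 + 15) = 7 + 91*52 = 7 + 4732 = 4739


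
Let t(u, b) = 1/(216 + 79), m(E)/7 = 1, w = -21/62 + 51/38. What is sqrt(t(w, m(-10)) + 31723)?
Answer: sqrt(2760694370)/295 ≈ 178.11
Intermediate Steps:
w = 591/589 (w = -21*1/62 + 51*(1/38) = -21/62 + 51/38 = 591/589 ≈ 1.0034)
m(E) = 7 (m(E) = 7*1 = 7)
t(u, b) = 1/295
sqrt(t(w, m(-10)) + 31723) = sqrt(1/295 + 31723) = sqrt(9358286/295) = sqrt(2760694370)/295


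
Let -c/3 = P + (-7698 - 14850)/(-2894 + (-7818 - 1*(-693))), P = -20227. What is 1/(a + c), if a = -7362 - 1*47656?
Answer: 10019/56669953 ≈ 0.00017680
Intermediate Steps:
a = -55018 (a = -7362 - 47656 = -55018)
c = 607895295/10019 (c = -3*(-20227 + (-7698 - 14850)/(-2894 + (-7818 - 1*(-693)))) = -3*(-20227 - 22548/(-2894 + (-7818 + 693))) = -3*(-20227 - 22548/(-2894 - 7125)) = -3*(-20227 - 22548/(-10019)) = -3*(-20227 - 22548*(-1/10019)) = -3*(-20227 + 22548/10019) = -3*(-202631765/10019) = 607895295/10019 ≈ 60674.)
1/(a + c) = 1/(-55018 + 607895295/10019) = 1/(56669953/10019) = 10019/56669953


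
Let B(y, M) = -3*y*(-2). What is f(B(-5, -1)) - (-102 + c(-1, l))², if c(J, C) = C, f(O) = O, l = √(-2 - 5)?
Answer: -10427 + 204*I*√7 ≈ -10427.0 + 539.73*I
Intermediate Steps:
B(y, M) = 6*y
l = I*√7 (l = √(-7) = I*√7 ≈ 2.6458*I)
f(B(-5, -1)) - (-102 + c(-1, l))² = 6*(-5) - (-102 + I*√7)² = -30 - (-102 + I*√7)²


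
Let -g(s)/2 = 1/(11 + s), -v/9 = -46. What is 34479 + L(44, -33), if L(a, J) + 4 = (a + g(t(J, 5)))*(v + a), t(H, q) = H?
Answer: 601355/11 ≈ 54669.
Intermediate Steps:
v = 414 (v = -9*(-46) = 414)
g(s) = -2/(11 + s)
L(a, J) = -4 + (414 + a)*(a - 2/(11 + J)) (L(a, J) = -4 + (a - 2/(11 + J))*(414 + a) = -4 + (414 + a)*(a - 2/(11 + J)))
34479 + L(44, -33) = 34479 + (-828 - 2*44 + (11 - 33)*(-4 + 44² + 414*44))/(11 - 33) = 34479 + (-828 - 88 - 22*(-4 + 1936 + 18216))/(-22) = 34479 - (-828 - 88 - 22*20148)/22 = 34479 - (-828 - 88 - 443256)/22 = 34479 - 1/22*(-444172) = 34479 + 222086/11 = 601355/11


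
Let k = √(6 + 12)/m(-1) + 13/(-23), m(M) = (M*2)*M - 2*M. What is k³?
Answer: -203255/97336 + 26451*√2/16928 ≈ 0.12161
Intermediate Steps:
m(M) = -2*M + 2*M² (m(M) = (2*M)*M - 2*M = 2*M² - 2*M = -2*M + 2*M²)
k = -13/23 + 3*√2/4 (k = √(6 + 12)/((2*(-1)*(-1 - 1))) + 13/(-23) = √18/((2*(-1)*(-2))) + 13*(-1/23) = (3*√2)/4 - 13/23 = (3*√2)*(¼) - 13/23 = 3*√2/4 - 13/23 = -13/23 + 3*√2/4 ≈ 0.49544)
k³ = (-13/23 + 3*√2/4)³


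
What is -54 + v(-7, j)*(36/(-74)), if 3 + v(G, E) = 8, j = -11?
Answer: -2088/37 ≈ -56.432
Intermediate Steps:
v(G, E) = 5 (v(G, E) = -3 + 8 = 5)
-54 + v(-7, j)*(36/(-74)) = -54 + 5*(36/(-74)) = -54 + 5*(36*(-1/74)) = -54 + 5*(-18/37) = -54 - 90/37 = -2088/37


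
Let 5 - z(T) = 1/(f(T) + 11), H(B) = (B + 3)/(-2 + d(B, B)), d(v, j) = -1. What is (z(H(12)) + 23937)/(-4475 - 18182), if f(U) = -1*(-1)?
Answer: -287303/271884 ≈ -1.0567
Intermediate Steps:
H(B) = -1 - B/3 (H(B) = (B + 3)/(-2 - 1) = (3 + B)/(-3) = (3 + B)*(-⅓) = -1 - B/3)
f(U) = 1
z(T) = 59/12 (z(T) = 5 - 1/(1 + 11) = 5 - 1/12 = 59/12)
(z(H(12)) + 23937)/(-4475 - 18182) = (59/12 + 23937)/(-4475 - 18182) = (287303/12)/(-22657) = (287303/12)*(-1/22657) = -287303/271884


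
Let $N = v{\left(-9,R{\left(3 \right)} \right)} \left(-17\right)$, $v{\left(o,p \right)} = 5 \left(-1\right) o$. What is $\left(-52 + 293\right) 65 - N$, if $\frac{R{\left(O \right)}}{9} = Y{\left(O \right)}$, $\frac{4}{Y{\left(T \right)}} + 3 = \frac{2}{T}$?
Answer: $16430$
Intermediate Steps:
$Y{\left(T \right)} = \frac{4}{-3 + \frac{2}{T}}$
$R{\left(O \right)} = - \frac{36 O}{-2 + 3 O}$ ($R{\left(O \right)} = 9 \left(- \frac{4 O}{-2 + 3 O}\right) = - \frac{36 O}{-2 + 3 O}$)
$v{\left(o,p \right)} = - 5 o$
$N = -765$ ($N = \left(-5\right) \left(-9\right) \left(-17\right) = 45 \left(-17\right) = -765$)
$\left(-52 + 293\right) 65 - N = \left(-52 + 293\right) 65 - -765 = 241 \cdot 65 + 765 = 15665 + 765 = 16430$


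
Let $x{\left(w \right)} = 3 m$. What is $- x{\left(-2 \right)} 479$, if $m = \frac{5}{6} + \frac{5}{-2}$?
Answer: $2395$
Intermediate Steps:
$m = - \frac{5}{3}$ ($m = 5 \cdot \frac{1}{6} + 5 \left(- \frac{1}{2}\right) = \frac{5}{6} - \frac{5}{2} = - \frac{5}{3} \approx -1.6667$)
$x{\left(w \right)} = -5$ ($x{\left(w \right)} = 3 \left(- \frac{5}{3}\right) = -5$)
$- x{\left(-2 \right)} 479 = - \left(-5\right) 479 = \left(-1\right) \left(-2395\right) = 2395$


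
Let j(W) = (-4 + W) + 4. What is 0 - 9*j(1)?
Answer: -9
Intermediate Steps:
j(W) = W
0 - 9*j(1) = 0 - 9*1 = 0 - 9 = -9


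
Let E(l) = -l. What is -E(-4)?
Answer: -4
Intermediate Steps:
-E(-4) = -(-1)*(-4) = -1*4 = -4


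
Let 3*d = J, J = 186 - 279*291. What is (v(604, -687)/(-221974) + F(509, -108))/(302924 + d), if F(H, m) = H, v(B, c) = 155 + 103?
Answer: 56492254/30623866001 ≈ 0.0018447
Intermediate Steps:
v(B, c) = 258
J = -81003 (J = 186 - 81189 = -81003)
d = -27001 (d = (1/3)*(-81003) = -27001)
(v(604, -687)/(-221974) + F(509, -108))/(302924 + d) = (258/(-221974) + 509)/(302924 - 27001) = (258*(-1/221974) + 509)/275923 = (-129/110987 + 509)*(1/275923) = (56492254/110987)*(1/275923) = 56492254/30623866001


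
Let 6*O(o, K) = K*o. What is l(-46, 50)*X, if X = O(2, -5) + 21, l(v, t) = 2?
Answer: 116/3 ≈ 38.667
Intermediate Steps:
O(o, K) = K*o/6 (O(o, K) = (K*o)/6 = K*o/6)
X = 58/3 (X = (1/6)*(-5)*2 + 21 = -5/3 + 21 = 58/3 ≈ 19.333)
l(-46, 50)*X = 2*(58/3) = 116/3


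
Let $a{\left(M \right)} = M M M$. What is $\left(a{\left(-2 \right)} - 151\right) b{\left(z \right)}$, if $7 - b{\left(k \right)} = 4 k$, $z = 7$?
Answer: $3339$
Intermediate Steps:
$b{\left(k \right)} = 7 - 4 k$
$a{\left(M \right)} = M^{3}$ ($a{\left(M \right)} = M^{2} M = M^{3}$)
$\left(a{\left(-2 \right)} - 151\right) b{\left(z \right)} = \left(\left(-2\right)^{3} - 151\right) \left(7 - 28\right) = \left(-8 - 151\right) \left(7 - 28\right) = \left(-159\right) \left(-21\right) = 3339$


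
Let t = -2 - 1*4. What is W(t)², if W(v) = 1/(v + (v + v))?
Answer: 1/324 ≈ 0.0030864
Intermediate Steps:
t = -6 (t = -2 - 4 = -6)
W(v) = 1/(3*v) (W(v) = 1/(v + 2*v) = 1/(3*v))
W(t)² = ((⅓)/(-6))² = ((⅓)*(-⅙))² = (-1/18)² = 1/324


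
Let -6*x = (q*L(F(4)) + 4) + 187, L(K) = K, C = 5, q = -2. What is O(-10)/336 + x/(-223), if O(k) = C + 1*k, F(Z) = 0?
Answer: 9581/74928 ≈ 0.12787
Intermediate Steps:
O(k) = 5 + k (O(k) = 5 + 1*k = 5 + k)
x = -191/6 (x = -((-2*0 + 4) + 187)/6 = -((0 + 4) + 187)/6 = -(4 + 187)/6 = -⅙*191 = -191/6 ≈ -31.833)
O(-10)/336 + x/(-223) = (5 - 10)/336 - 191/6/(-223) = -5*1/336 - 191/6*(-1/223) = -5/336 + 191/1338 = 9581/74928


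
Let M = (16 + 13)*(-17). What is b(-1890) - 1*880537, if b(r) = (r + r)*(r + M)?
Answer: 8127203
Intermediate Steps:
M = -493 (M = 29*(-17) = -493)
b(r) = 2*r*(-493 + r) (b(r) = (r + r)*(r - 493) = (2*r)*(-493 + r) = 2*r*(-493 + r))
b(-1890) - 1*880537 = 2*(-1890)*(-493 - 1890) - 1*880537 = 2*(-1890)*(-2383) - 880537 = 9007740 - 880537 = 8127203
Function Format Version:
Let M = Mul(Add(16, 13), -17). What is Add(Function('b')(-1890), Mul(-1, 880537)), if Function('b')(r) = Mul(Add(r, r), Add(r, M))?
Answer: 8127203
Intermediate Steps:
M = -493 (M = Mul(29, -17) = -493)
Function('b')(r) = Mul(2, r, Add(-493, r)) (Function('b')(r) = Mul(Add(r, r), Add(r, -493)) = Mul(Mul(2, r), Add(-493, r)) = Mul(2, r, Add(-493, r)))
Add(Function('b')(-1890), Mul(-1, 880537)) = Add(Mul(2, -1890, Add(-493, -1890)), Mul(-1, 880537)) = Add(Mul(2, -1890, -2383), -880537) = Add(9007740, -880537) = 8127203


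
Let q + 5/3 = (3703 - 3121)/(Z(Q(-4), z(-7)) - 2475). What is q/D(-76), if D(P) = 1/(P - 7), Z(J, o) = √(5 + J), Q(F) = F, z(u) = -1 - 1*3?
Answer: 585814/3711 ≈ 157.86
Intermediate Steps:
z(u) = -4 (z(u) = -1 - 3 = -4)
D(P) = 1/(-7 + P)
q = -7058/3711 (q = -5/3 + (3703 - 3121)/(√(5 - 4) - 2475) = -5/3 + 582/(√1 - 2475) = -5/3 + 582/(1 - 2475) = -5/3 + 582/(-2474) = -5/3 + 582*(-1/2474) = -5/3 - 291/1237 = -7058/3711 ≈ -1.9019)
q/D(-76) = -7058/(3711*(1/(-7 - 76))) = -7058/(3711*(1/(-83))) = -7058/(3711*(-1/83)) = -7058/3711*(-83) = 585814/3711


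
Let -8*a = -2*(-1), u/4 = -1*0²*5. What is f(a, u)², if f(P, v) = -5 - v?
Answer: 25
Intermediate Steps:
u = 0 (u = 4*(-1*0²*5) = 4*(-1*0*5) = 4*(0*5) = 4*0 = 0)
a = -¼ (a = -(-1)*(-1)/4 = -⅛*2 = -¼ ≈ -0.25000)
f(a, u)² = (-5 - 1*0)² = (-5 + 0)² = (-5)² = 25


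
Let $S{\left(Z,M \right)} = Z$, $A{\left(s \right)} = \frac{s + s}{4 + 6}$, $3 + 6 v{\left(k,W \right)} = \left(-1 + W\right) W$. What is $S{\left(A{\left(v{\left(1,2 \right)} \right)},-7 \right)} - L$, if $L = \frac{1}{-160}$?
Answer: $- \frac{13}{480} \approx -0.027083$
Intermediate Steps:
$v{\left(k,W \right)} = - \frac{1}{2} + \frac{W \left(-1 + W\right)}{6}$ ($v{\left(k,W \right)} = - \frac{1}{2} + \frac{\left(-1 + W\right) W}{6} = - \frac{1}{2} + \frac{W \left(-1 + W\right)}{6}$)
$A{\left(s \right)} = \frac{s}{5}$ ($A{\left(s \right)} = \frac{2 s}{10} = 2 s \frac{1}{10} = \frac{s}{5}$)
$L = - \frac{1}{160} \approx -0.00625$
$S{\left(A{\left(v{\left(1,2 \right)} \right)},-7 \right)} - L = \frac{- \frac{1}{2} - \frac{1}{3} + \frac{2^{2}}{6}}{5} - - \frac{1}{160} = \frac{- \frac{1}{2} - \frac{1}{3} + \frac{1}{6} \cdot 4}{5} + \frac{1}{160} = \frac{- \frac{1}{2} - \frac{1}{3} + \frac{2}{3}}{5} + \frac{1}{160} = \frac{1}{5} \left(- \frac{1}{6}\right) + \frac{1}{160} = - \frac{1}{30} + \frac{1}{160} = - \frac{13}{480}$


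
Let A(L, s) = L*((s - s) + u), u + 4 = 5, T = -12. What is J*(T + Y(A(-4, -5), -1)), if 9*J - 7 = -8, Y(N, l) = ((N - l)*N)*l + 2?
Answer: 22/9 ≈ 2.4444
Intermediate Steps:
u = 1 (u = -4 + 5 = 1)
A(L, s) = L (A(L, s) = L*((s - s) + 1) = L*(0 + 1) = L*1 = L)
Y(N, l) = 2 + N*l*(N - l) (Y(N, l) = (N*(N - l))*l + 2 = N*l*(N - l) + 2 = 2 + N*l*(N - l))
J = -⅑ (J = 7/9 + (⅑)*(-8) = 7/9 - 8/9 = -⅑ ≈ -0.11111)
J*(T + Y(A(-4, -5), -1)) = -(-12 + (2 - 1*(-4)² - 1*(-4)*(-1)²))/9 = -(-12 + (2 - 1*16 - 1*(-4)*1))/9 = -(-12 + (2 - 16 + 4))/9 = -(-12 - 10)/9 = -⅑*(-22) = 22/9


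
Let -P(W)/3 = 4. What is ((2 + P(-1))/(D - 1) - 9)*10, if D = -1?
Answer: -40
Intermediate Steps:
P(W) = -12 (P(W) = -3*4 = -12)
((2 + P(-1))/(D - 1) - 9)*10 = ((2 - 12)/(-1 - 1) - 9)*10 = (-10/(-2) - 9)*10 = (-10*(-½) - 9)*10 = (5 - 9)*10 = -4*10 = -40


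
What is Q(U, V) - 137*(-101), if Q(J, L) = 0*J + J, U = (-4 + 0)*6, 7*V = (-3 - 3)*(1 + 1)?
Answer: 13813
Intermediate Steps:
V = -12/7 (V = ((-3 - 3)*(1 + 1))/7 = (-6*2)/7 = (⅐)*(-12) = -12/7 ≈ -1.7143)
U = -24 (U = -4*6 = -24)
Q(J, L) = J (Q(J, L) = 0 + J = J)
Q(U, V) - 137*(-101) = -24 - 137*(-101) = -24 + 13837 = 13813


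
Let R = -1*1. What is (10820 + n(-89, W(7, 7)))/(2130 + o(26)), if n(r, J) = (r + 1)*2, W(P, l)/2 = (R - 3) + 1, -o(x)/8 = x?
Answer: 5322/961 ≈ 5.5380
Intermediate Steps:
R = -1
o(x) = -8*x
W(P, l) = -6 (W(P, l) = 2*((-1 - 3) + 1) = 2*(-4 + 1) = 2*(-3) = -6)
n(r, J) = 2 + 2*r (n(r, J) = (1 + r)*2 = 2 + 2*r)
(10820 + n(-89, W(7, 7)))/(2130 + o(26)) = (10820 + (2 + 2*(-89)))/(2130 - 8*26) = (10820 + (2 - 178))/(2130 - 208) = (10820 - 176)/1922 = 10644*(1/1922) = 5322/961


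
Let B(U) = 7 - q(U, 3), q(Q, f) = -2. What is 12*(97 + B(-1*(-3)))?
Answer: 1272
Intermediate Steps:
B(U) = 9 (B(U) = 7 - 1*(-2) = 7 + 2 = 9)
12*(97 + B(-1*(-3))) = 12*(97 + 9) = 12*106 = 1272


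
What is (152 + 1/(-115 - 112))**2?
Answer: 1190457009/51529 ≈ 23103.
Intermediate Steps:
(152 + 1/(-115 - 112))**2 = (152 + 1/(-227))**2 = (152 - 1/227)**2 = (34503/227)**2 = 1190457009/51529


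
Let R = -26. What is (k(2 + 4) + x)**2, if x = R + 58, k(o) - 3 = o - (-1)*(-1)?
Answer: 1600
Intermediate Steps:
k(o) = 2 + o (k(o) = 3 + (o - (-1)*(-1)) = 3 + (o - 1*1) = 3 + (o - 1) = 3 + (-1 + o) = 2 + o)
x = 32 (x = -26 + 58 = 32)
(k(2 + 4) + x)**2 = ((2 + (2 + 4)) + 32)**2 = ((2 + 6) + 32)**2 = (8 + 32)**2 = 40**2 = 1600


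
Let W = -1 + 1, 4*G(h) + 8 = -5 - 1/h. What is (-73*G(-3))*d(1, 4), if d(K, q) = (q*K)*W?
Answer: 0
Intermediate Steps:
G(h) = -13/4 - 1/(4*h) (G(h) = -2 + (-5 - 1/h)/4 = -2 + (-5/4 - 1/(4*h)) = -13/4 - 1/(4*h))
W = 0
d(K, q) = 0 (d(K, q) = (q*K)*0 = (K*q)*0 = 0)
(-73*G(-3))*d(1, 4) = -73*(-1 - 13*(-3))/(4*(-3))*0 = -73*(-1)*(-1 + 39)/(4*3)*0 = -73*(-1)*38/(4*3)*0 = -73*(-19/6)*0 = (1387/6)*0 = 0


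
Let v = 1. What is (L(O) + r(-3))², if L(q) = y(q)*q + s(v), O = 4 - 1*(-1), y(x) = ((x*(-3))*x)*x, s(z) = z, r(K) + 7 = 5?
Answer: 3519376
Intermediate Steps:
r(K) = -2 (r(K) = -7 + 5 = -2)
y(x) = -3*x³ (y(x) = ((-3*x)*x)*x = (-3*x²)*x = -3*x³)
O = 5 (O = 4 + 1 = 5)
L(q) = 1 - 3*q⁴ (L(q) = (-3*q³)*q + 1 = -3*q⁴ + 1 = 1 - 3*q⁴)
(L(O) + r(-3))² = ((1 - 3*5⁴) - 2)² = ((1 - 3*625) - 2)² = ((1 - 1875) - 2)² = (-1874 - 2)² = (-1876)² = 3519376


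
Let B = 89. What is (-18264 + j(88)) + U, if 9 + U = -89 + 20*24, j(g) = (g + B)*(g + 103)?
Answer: 15925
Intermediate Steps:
j(g) = (89 + g)*(103 + g) (j(g) = (g + 89)*(g + 103) = (89 + g)*(103 + g))
U = 382 (U = -9 + (-89 + 20*24) = -9 + (-89 + 480) = -9 + 391 = 382)
(-18264 + j(88)) + U = (-18264 + (9167 + 88**2 + 192*88)) + 382 = (-18264 + (9167 + 7744 + 16896)) + 382 = (-18264 + 33807) + 382 = 15543 + 382 = 15925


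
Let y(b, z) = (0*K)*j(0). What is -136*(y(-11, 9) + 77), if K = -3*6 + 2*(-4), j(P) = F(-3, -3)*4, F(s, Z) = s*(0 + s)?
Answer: -10472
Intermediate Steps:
F(s, Z) = s² (F(s, Z) = s*s = s²)
j(P) = 36 (j(P) = (-3)²*4 = 9*4 = 36)
K = -26 (K = -18 - 8 = -26)
y(b, z) = 0 (y(b, z) = (0*(-26))*36 = 0*36 = 0)
-136*(y(-11, 9) + 77) = -136*(0 + 77) = -136*77 = -10472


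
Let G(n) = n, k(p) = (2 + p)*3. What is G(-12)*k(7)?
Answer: -324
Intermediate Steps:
k(p) = 6 + 3*p
G(-12)*k(7) = -12*(6 + 3*7) = -12*(6 + 21) = -12*27 = -324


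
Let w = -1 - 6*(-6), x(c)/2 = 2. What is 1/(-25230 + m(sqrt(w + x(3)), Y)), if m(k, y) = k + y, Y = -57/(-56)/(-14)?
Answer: -5169271856/130421096763515 - 614656*sqrt(39)/391263290290545 ≈ -3.9645e-5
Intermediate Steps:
x(c) = 4 (x(c) = 2*2 = 4)
Y = -57/784 (Y = -57*(-1/56)*(-1/14) = (57/56)*(-1/14) = -57/784 ≈ -0.072704)
w = 35 (w = -1 + 36 = 35)
1/(-25230 + m(sqrt(w + x(3)), Y)) = 1/(-25230 + (sqrt(35 + 4) - 57/784)) = 1/(-25230 + (sqrt(39) - 57/784)) = 1/(-25230 + (-57/784 + sqrt(39))) = 1/(-19780377/784 + sqrt(39))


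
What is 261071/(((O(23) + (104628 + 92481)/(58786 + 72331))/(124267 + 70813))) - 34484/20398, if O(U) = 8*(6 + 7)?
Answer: 68106407683198580406/141085592123 ≈ 4.8273e+8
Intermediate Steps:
O(U) = 104 (O(U) = 8*13 = 104)
261071/(((O(23) + (104628 + 92481)/(58786 + 72331))/(124267 + 70813))) - 34484/20398 = 261071/(((104 + (104628 + 92481)/(58786 + 72331))/(124267 + 70813))) - 34484/20398 = 261071/(((104 + 197109/131117)/195080)) - 34484*1/20398 = 261071/(((104 + 197109*(1/131117))*(1/195080))) - 17242/10199 = 261071/(((104 + 197109/131117)*(1/195080))) - 17242/10199 = 261071/(((13833277/131117)*(1/195080))) - 17242/10199 = 261071/(13833277/25578304360) - 17242/10199 = 261071*(25578304360/13833277) - 17242/10199 = 6677753497569560/13833277 - 17242/10199 = 68106407683198580406/141085592123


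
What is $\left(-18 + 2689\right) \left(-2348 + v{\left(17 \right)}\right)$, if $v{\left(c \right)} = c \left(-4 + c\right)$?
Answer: $-5681217$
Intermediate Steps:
$\left(-18 + 2689\right) \left(-2348 + v{\left(17 \right)}\right) = \left(-18 + 2689\right) \left(-2348 + 17 \left(-4 + 17\right)\right) = 2671 \left(-2348 + 17 \cdot 13\right) = 2671 \left(-2348 + 221\right) = 2671 \left(-2127\right) = -5681217$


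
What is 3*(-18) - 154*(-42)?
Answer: 6414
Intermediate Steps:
3*(-18) - 154*(-42) = -54 + 6468 = 6414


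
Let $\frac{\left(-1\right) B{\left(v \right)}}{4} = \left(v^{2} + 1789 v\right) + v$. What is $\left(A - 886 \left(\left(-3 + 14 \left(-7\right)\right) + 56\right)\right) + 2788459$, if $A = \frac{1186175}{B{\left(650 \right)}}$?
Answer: $\frac{717716719593}{253760} \approx 2.8283 \cdot 10^{6}$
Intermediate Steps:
$B{\left(v \right)} = - 7160 v - 4 v^{2}$ ($B{\left(v \right)} = - 4 \left(\left(v^{2} + 1789 v\right) + v\right) = - 4 \left(v^{2} + 1790 v\right) = - 7160 v - 4 v^{2}$)
$A = - \frac{47447}{253760}$ ($A = \frac{1186175}{\left(-4\right) 650 \left(1790 + 650\right)} = \frac{1186175}{\left(-4\right) 650 \cdot 2440} = \frac{1186175}{-6344000} = 1186175 \left(- \frac{1}{6344000}\right) = - \frac{47447}{253760} \approx -0.18698$)
$\left(A - 886 \left(\left(-3 + 14 \left(-7\right)\right) + 56\right)\right) + 2788459 = \left(- \frac{47447}{253760} - 886 \left(\left(-3 + 14 \left(-7\right)\right) + 56\right)\right) + 2788459 = \left(- \frac{47447}{253760} - 886 \left(\left(-3 - 98\right) + 56\right)\right) + 2788459 = \left(- \frac{47447}{253760} - 886 \left(-101 + 56\right)\right) + 2788459 = \left(- \frac{47447}{253760} - -39870\right) + 2788459 = \left(- \frac{47447}{253760} + 39870\right) + 2788459 = \frac{10117363753}{253760} + 2788459 = \frac{717716719593}{253760}$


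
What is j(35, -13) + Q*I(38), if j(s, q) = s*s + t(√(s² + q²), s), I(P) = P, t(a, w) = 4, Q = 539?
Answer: 21711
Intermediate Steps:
j(s, q) = 4 + s² (j(s, q) = s*s + 4 = s² + 4 = 4 + s²)
j(35, -13) + Q*I(38) = (4 + 35²) + 539*38 = (4 + 1225) + 20482 = 1229 + 20482 = 21711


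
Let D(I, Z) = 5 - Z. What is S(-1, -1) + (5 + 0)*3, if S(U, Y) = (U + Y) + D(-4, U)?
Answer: 19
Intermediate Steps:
S(U, Y) = 5 + Y (S(U, Y) = (U + Y) + (5 - U) = 5 + Y)
S(-1, -1) + (5 + 0)*3 = (5 - 1) + (5 + 0)*3 = 4 + 5*3 = 4 + 15 = 19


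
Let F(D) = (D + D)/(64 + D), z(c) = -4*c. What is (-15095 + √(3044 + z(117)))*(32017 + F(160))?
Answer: -3383227255/7 + 896516*√161/7 ≈ -4.8169e+8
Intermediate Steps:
F(D) = 2*D/(64 + D) (F(D) = (2*D)/(64 + D) = 2*D/(64 + D))
(-15095 + √(3044 + z(117)))*(32017 + F(160)) = (-15095 + √(3044 - 4*117))*(32017 + 2*160/(64 + 160)) = (-15095 + √(3044 - 468))*(32017 + 2*160/224) = (-15095 + √2576)*(32017 + 2*160*(1/224)) = (-15095 + 4*√161)*(32017 + 10/7) = (-15095 + 4*√161)*(224129/7) = -3383227255/7 + 896516*√161/7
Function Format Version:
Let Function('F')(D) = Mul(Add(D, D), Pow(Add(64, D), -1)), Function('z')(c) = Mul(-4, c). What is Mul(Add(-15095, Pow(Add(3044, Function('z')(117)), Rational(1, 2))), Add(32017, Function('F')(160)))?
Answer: Add(Rational(-3383227255, 7), Mul(Rational(896516, 7), Pow(161, Rational(1, 2)))) ≈ -4.8169e+8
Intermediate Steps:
Function('F')(D) = Mul(2, D, Pow(Add(64, D), -1)) (Function('F')(D) = Mul(Mul(2, D), Pow(Add(64, D), -1)) = Mul(2, D, Pow(Add(64, D), -1)))
Mul(Add(-15095, Pow(Add(3044, Function('z')(117)), Rational(1, 2))), Add(32017, Function('F')(160))) = Mul(Add(-15095, Pow(Add(3044, Mul(-4, 117)), Rational(1, 2))), Add(32017, Mul(2, 160, Pow(Add(64, 160), -1)))) = Mul(Add(-15095, Pow(Add(3044, -468), Rational(1, 2))), Add(32017, Mul(2, 160, Pow(224, -1)))) = Mul(Add(-15095, Pow(2576, Rational(1, 2))), Add(32017, Mul(2, 160, Rational(1, 224)))) = Mul(Add(-15095, Mul(4, Pow(161, Rational(1, 2)))), Add(32017, Rational(10, 7))) = Mul(Add(-15095, Mul(4, Pow(161, Rational(1, 2)))), Rational(224129, 7)) = Add(Rational(-3383227255, 7), Mul(Rational(896516, 7), Pow(161, Rational(1, 2))))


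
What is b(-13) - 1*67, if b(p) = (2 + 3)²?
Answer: -42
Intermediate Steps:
b(p) = 25 (b(p) = 5² = 25)
b(-13) - 1*67 = 25 - 1*67 = 25 - 67 = -42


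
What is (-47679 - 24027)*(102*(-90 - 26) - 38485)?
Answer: 3608030802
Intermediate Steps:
(-47679 - 24027)*(102*(-90 - 26) - 38485) = -71706*(102*(-116) - 38485) = -71706*(-11832 - 38485) = -71706*(-50317) = 3608030802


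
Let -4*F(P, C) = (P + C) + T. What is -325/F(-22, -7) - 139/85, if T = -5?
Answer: -3389/85 ≈ -39.871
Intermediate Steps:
F(P, C) = 5/4 - C/4 - P/4 (F(P, C) = -((P + C) - 5)/4 = -((C + P) - 5)/4 = -(-5 + C + P)/4 = 5/4 - C/4 - P/4)
-325/F(-22, -7) - 139/85 = -325/(5/4 - ¼*(-7) - ¼*(-22)) - 139/85 = -325/(5/4 + 7/4 + 11/2) - 139*1/85 = -325/17/2 - 139/85 = -325*2/17 - 139/85 = -650/17 - 139/85 = -3389/85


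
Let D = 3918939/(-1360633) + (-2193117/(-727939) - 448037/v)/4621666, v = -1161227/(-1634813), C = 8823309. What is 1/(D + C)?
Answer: 2657796184779091509174217/23450548979524819080077283988192 ≈ 1.1334e-7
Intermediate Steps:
v = 1161227/1634813 (v = -1161227*(-1/1634813) = 1161227/1634813 ≈ 0.71031)
D = -8017802202044643167435861/2657796184779091509174217 (D = 3918939/(-1360633) + (-2193117/(-727939) - 448037/1161227/1634813)/4621666 = 3918939*(-1/1360633) + (-2193117*(-1/727939) - 448037*1634813/1161227)*(1/4621666) = -3918939/1360633 + (2193117/727939 - 732456712081/1161227)*(1/4621666) = -3918939/1360633 - 533181259828856500/845302421153*1/4621666 = -3918939/1360633 - 266590629914428250/1953352729780250449 = -8017802202044643167435861/2657796184779091509174217 ≈ -3.0167)
1/(D + C) = 1/(-8017802202044643167435861/2657796184779091509174217 + 8823309) = 1/(23450548979524819080077283988192/2657796184779091509174217) = 2657796184779091509174217/23450548979524819080077283988192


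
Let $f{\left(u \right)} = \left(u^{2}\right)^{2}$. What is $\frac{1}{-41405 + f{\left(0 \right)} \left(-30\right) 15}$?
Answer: $- \frac{1}{41405} \approx -2.4152 \cdot 10^{-5}$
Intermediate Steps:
$f{\left(u \right)} = u^{4}$
$\frac{1}{-41405 + f{\left(0 \right)} \left(-30\right) 15} = \frac{1}{-41405 + 0^{4} \left(-30\right) 15} = \frac{1}{-41405 + 0 \left(-30\right) 15} = \frac{1}{-41405 + 0 \cdot 15} = \frac{1}{-41405 + 0} = \frac{1}{-41405} = - \frac{1}{41405}$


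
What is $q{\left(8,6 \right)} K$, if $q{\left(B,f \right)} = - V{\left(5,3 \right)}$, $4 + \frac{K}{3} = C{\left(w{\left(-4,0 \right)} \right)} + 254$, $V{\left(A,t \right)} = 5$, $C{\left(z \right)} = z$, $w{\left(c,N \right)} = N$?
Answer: $-3750$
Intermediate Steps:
$K = 750$ ($K = -12 + 3 \left(0 + 254\right) = -12 + 3 \cdot 254 = -12 + 762 = 750$)
$q{\left(B,f \right)} = -5$ ($q{\left(B,f \right)} = \left(-1\right) 5 = -5$)
$q{\left(8,6 \right)} K = \left(-5\right) 750 = -3750$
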